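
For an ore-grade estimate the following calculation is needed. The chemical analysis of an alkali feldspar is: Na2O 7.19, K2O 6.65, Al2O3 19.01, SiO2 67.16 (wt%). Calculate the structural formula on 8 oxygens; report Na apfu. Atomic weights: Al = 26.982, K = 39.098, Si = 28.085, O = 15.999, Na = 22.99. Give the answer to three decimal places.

Na2O: 7.19/61.979 = 0.11601 mol → 0.23202 mol Na, 0.11601 mol O.
K2O: 6.65/94.195 = 0.07060 mol → 0.14120 mol K, 0.07060 mol O.
Al2O3: 19.01/101.961 = 0.18644 mol → 0.37288 mol Al, 0.55932 mol O.
SiO2: 67.16/60.083 = 1.11779 mol → 1.11779 mol Si, 2.23558 mol O.
Total oxygen = 2.98151 mol. Normalization factor = 8/2.98151 = 2.68320.
Na per 8 O = 0.23202 × 2.68320 = 0.623.

0.623 Na apfu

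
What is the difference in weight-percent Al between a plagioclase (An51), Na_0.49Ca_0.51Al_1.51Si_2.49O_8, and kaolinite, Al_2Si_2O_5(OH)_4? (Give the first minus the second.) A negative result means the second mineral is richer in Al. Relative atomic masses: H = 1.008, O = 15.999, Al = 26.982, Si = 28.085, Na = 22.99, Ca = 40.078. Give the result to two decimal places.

M(Na_0.49Ca_0.51Al_1.51Si_2.49O_8) = 270.371 g/mol, so wt% Al = 40.743/270.371 × 100 = 15.07%.
M(Al_2Si_2O_5(OH)_4) = 258.157 g/mol, so wt% Al = 53.964/258.157 × 100 = 20.90%.
15.07 − 20.90 = -5.83 pp.

-5.83 percentage points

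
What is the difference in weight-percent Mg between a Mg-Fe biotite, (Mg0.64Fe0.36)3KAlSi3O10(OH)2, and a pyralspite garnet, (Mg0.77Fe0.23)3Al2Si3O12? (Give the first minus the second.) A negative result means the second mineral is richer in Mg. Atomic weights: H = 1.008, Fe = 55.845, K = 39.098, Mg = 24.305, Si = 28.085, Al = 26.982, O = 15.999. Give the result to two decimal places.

First mineral: 46.666 g Mg in 451.317 g formula = 10.34 wt% Mg.
Second mineral: 56.145 g Mg in 424.885 g formula = 13.21 wt% Mg.
10.34% − 13.21% gives a difference of -2.87 percentage points.

-2.87 percentage points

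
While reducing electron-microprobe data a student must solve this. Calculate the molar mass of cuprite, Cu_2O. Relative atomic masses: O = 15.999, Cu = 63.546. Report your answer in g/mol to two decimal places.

The formula mass is the sum 2*63.546 + 1*15.999.

143.09 g/mol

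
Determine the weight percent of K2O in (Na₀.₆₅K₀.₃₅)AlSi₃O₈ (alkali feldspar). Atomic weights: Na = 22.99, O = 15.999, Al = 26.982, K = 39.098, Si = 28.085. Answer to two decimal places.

Molar mass of (Na₀.₆₅K₀.₃₅)AlSi₃O₈ = 0.65·22.99 + 0.35·39.098 + 1·26.982 + 3·28.085 + 8·15.999 = 267.857 g/mol.
Each formula unit contains 0.35 K, equivalent to 0.35/2 = 0.1750 mol K2O.
M(K2O) = 2×39.098 + 1×15.999 = 94.195 g/mol.
Mass of K2O per formula unit = 0.1750 × 94.195 = 16.484 g.
K2O wt% = 16.484 / 267.857 × 100 = 6.15%.

6.15 wt%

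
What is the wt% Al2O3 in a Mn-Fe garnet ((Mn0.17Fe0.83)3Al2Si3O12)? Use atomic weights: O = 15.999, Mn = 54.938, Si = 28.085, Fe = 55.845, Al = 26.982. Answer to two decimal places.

Formula mass = 497.279 g/mol.
2 Al → 1.0000 mol Al2O3 per formula unit; M(Al2O3) = 101.961, so Al2O3 mass = 101.961 g.
101.961/497.279 × 100 = 20.50 wt%.

20.50 wt%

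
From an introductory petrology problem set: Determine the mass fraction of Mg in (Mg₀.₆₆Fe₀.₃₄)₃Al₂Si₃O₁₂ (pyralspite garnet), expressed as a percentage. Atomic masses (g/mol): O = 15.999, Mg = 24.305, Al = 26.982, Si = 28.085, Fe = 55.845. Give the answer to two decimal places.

Formula mass = 1.98×24.305 + 1.02×55.845 + 2×26.982 + 3×28.085 + 12×15.999 = 435.293 g/mol, of which 48.124 g is Mg.
So Mg makes up 48.124/435.293 = 0.1106 of the mass, i.e. 11.06%.

11.06 weight percent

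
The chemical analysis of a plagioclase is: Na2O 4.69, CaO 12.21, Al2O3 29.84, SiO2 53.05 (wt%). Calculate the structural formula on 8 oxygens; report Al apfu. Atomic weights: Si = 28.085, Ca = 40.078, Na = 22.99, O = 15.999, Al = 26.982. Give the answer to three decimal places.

1.594 Al apfu

4.69 wt% Na2O ÷ 61.979 g/mol = 0.07567 mol, giving 0.15134 Na and 0.07567 O.
12.21 wt% CaO ÷ 56.077 g/mol = 0.21774 mol, giving 0.21774 Ca and 0.21774 O.
29.84 wt% Al2O3 ÷ 101.961 g/mol = 0.29266 mol, giving 0.58532 Al and 0.87798 O.
53.05 wt% SiO2 ÷ 60.083 g/mol = 0.88295 mol, giving 0.88295 Si and 1.76590 O.
Oxygen sums to 2.93729; scaling by 8/2.93729 = 2.72360 puts the formula on 8 O.
Al: 0.58532 × 2.72360 = 1.594 atoms per formula unit.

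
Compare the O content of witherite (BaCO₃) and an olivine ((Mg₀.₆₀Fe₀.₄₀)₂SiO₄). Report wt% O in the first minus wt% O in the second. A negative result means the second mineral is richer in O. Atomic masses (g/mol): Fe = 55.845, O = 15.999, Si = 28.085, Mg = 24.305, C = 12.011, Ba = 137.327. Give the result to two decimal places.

First mineral: 47.997 g O in 197.335 g formula = 24.32 wt% O.
Second mineral: 63.996 g O in 165.923 g formula = 38.57 wt% O.
24.32% − 38.57% gives a difference of -14.25 percentage points.

-14.25 percentage points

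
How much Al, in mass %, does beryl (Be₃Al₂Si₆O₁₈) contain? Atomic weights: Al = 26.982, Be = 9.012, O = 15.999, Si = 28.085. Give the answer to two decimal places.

M(Be₃Al₂Si₆O₁₈) = 537.492 g/mol.
Al contributes 2 × 26.982 = 53.964 g per mole.
53.964/537.492 = 0.1004 → 10.04%.

10.04 mass %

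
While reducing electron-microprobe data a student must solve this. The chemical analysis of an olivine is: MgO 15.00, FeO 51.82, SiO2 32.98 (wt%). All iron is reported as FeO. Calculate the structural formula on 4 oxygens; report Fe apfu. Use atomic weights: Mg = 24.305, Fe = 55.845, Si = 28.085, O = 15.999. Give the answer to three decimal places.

1.317 Fe apfu

MgO: 15.00/40.304 = 0.37217 mol → 0.37217 mol Mg, 0.37217 mol O.
FeO: 51.82/71.844 = 0.72129 mol → 0.72129 mol Fe, 0.72129 mol O.
SiO2: 32.98/60.083 = 0.54891 mol → 0.54891 mol Si, 1.09782 mol O.
Total oxygen = 2.19128 mol. Normalization factor = 4/2.19128 = 1.82542.
Fe per 4 O = 0.72129 × 1.82542 = 1.317.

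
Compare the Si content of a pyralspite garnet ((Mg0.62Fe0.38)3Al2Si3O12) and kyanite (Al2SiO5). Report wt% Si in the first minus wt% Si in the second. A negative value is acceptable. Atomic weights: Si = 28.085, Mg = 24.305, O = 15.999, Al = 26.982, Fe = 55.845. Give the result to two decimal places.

M((Mg0.62Fe0.38)3Al2Si3O12) = 439.078 g/mol, so wt% Si = 84.255/439.078 × 100 = 19.19%.
M(Al2SiO5) = 162.044 g/mol, so wt% Si = 28.085/162.044 × 100 = 17.33%.
19.19 − 17.33 = 1.86 pp.

1.86 percentage points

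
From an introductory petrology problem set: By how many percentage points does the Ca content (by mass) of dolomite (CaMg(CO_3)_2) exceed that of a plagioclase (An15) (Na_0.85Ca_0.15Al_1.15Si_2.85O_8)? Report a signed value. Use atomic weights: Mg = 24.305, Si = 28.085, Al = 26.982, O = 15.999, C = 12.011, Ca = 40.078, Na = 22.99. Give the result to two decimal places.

Ca in CaMg(CO_3)_2: molar mass 184.399 g/mol; 1×40.078 = 40.078 g → 21.73 wt%.
Ca in Na_0.85Ca_0.15Al_1.15Si_2.85O_8: molar mass 264.617 g/mol; 0.15×40.078 = 6.012 g → 2.27 wt%.
Difference = 21.73 − 2.27 = 19.46 percentage points.

19.46 percentage points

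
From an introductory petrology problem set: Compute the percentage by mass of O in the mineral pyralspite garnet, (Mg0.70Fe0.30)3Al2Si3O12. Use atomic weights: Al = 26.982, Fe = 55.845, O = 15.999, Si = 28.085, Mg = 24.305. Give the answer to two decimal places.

44.49 weight percent

Molar mass of (Mg0.70Fe0.30)3Al2Si3O12: 2.10·24.305 + 0.90·55.845 + 2·26.982 + 3·28.085 + 12·15.999 = 431.508 g/mol.
Mass of O per formula unit: 12 × 15.999 = 191.988 g.
Weight fraction O = 191.988 / 431.508 = 0.4449.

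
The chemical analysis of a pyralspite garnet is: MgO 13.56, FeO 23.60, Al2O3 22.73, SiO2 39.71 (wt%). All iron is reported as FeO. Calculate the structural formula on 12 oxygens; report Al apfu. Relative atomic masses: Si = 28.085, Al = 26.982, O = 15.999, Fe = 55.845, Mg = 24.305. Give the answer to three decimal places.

2.015 Al apfu

13.56 wt% MgO ÷ 40.304 g/mol = 0.33644 mol, giving 0.33644 Mg and 0.33644 O.
23.60 wt% FeO ÷ 71.844 g/mol = 0.32849 mol, giving 0.32849 Fe and 0.32849 O.
22.73 wt% Al2O3 ÷ 101.961 g/mol = 0.22293 mol, giving 0.44586 Al and 0.66879 O.
39.71 wt% SiO2 ÷ 60.083 g/mol = 0.66092 mol, giving 0.66092 Si and 1.32184 O.
Oxygen sums to 2.65556; scaling by 12/2.65556 = 4.51882 puts the formula on 12 O.
Al: 0.44586 × 4.51882 = 2.015 atoms per formula unit.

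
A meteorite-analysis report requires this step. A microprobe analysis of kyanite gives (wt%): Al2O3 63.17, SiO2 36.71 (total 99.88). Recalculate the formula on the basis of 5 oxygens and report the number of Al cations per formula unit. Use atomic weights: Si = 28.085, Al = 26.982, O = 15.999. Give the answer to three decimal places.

2.011 Al apfu

63.17 wt% Al2O3 ÷ 101.961 g/mol = 0.61955 mol, giving 1.23910 Al and 1.85865 O.
36.71 wt% SiO2 ÷ 60.083 g/mol = 0.61099 mol, giving 0.61099 Si and 1.22198 O.
Oxygen sums to 3.08063; scaling by 5/3.08063 = 1.62304 puts the formula on 5 O.
Al: 1.23910 × 1.62304 = 2.011 atoms per formula unit.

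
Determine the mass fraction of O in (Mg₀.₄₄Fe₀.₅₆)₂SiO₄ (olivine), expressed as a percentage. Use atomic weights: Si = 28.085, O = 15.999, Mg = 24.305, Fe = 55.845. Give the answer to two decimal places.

36.36 wt%

M((Mg₀.₄₄Fe₀.₅₆)₂SiO₄) = 176.016 g/mol.
O contributes 4 × 15.999 = 63.996 g per mole.
63.996/176.016 = 0.3636 → 36.36%.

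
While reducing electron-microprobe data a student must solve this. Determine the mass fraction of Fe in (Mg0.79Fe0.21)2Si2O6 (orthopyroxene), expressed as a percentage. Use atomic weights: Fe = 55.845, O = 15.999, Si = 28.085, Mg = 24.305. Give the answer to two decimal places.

10.96 mass %

Molar mass of (Mg0.79Fe0.21)2Si2O6: 1.58×24.305 + 0.42×55.845 + 2×28.085 + 6×15.999 = 214.021 g/mol.
Mass of Fe per formula unit: 0.42 × 55.845 = 23.455 g.
Weight fraction Fe = 23.455 / 214.021 = 0.1096.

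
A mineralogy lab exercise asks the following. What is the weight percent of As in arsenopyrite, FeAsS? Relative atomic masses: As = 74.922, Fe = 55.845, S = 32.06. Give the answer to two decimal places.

M(FeAsS) = 162.827 g/mol.
As contributes 1 × 74.922 = 74.922 g per mole.
74.922/162.827 = 0.4601 → 46.01%.

46.01 weight percent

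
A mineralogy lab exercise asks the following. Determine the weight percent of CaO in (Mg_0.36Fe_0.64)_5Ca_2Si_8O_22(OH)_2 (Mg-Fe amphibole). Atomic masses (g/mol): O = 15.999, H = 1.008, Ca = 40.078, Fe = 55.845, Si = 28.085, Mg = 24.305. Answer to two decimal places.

12.28 wt%

M((Mg_0.36Fe_0.64)_5Ca_2Si_8O_22(OH)_2) = 913.281 g/mol; M(CaO) = 56.077 g/mol.
Moles CaO per formula unit = 2 Ca ÷ 1 = 2.0000.
CaO fraction = (2.0000 × 56.077) / 913.281 = 112.154/913.281 = 0.1228.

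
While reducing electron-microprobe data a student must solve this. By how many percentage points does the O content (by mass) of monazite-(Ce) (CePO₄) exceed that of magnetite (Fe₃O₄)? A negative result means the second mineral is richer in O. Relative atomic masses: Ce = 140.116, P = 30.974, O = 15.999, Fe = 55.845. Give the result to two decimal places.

First mineral: 63.996 g O in 235.086 g formula = 27.22 wt% O.
Second mineral: 63.996 g O in 231.531 g formula = 27.64 wt% O.
27.22% − 27.64% gives a difference of -0.42 percentage points.

-0.42 percentage points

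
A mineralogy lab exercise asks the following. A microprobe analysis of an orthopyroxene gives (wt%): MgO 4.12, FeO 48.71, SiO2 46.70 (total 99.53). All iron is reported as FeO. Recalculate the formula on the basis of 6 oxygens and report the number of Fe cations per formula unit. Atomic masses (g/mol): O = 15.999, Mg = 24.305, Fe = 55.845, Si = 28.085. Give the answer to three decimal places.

1.742 Fe apfu

4.12 wt% MgO ÷ 40.304 g/mol = 0.10222 mol, giving 0.10222 Mg and 0.10222 O.
48.71 wt% FeO ÷ 71.844 g/mol = 0.67800 mol, giving 0.67800 Fe and 0.67800 O.
46.70 wt% SiO2 ÷ 60.083 g/mol = 0.77726 mol, giving 0.77726 Si and 1.55452 O.
Oxygen sums to 2.33474; scaling by 6/2.33474 = 2.56988 puts the formula on 6 O.
Fe: 0.67800 × 2.56988 = 1.742 atoms per formula unit.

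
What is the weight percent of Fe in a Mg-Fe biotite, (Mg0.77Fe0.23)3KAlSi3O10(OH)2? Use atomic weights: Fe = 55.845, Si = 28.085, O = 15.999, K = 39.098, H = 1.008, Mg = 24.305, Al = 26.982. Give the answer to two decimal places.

M((Mg0.77Fe0.23)3KAlSi3O10(OH)2) = 439.017 g/mol.
Fe contributes 0.69 × 55.845 = 38.533 g per mole.
38.533/439.017 = 0.0878 → 8.78%.

8.78 mass %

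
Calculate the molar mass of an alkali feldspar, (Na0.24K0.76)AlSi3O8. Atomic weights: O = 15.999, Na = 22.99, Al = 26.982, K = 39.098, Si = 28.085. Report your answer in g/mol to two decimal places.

M = 0.24×22.99 + 0.76×39.098 + 1×26.982 + 3×28.085 + 8×15.999

274.46 g/mol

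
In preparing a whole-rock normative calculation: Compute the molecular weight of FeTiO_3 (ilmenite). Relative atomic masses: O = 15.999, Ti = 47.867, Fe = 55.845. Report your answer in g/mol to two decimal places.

M = 1·55.845 + 1·47.867 + 3·15.999

151.71 g/mol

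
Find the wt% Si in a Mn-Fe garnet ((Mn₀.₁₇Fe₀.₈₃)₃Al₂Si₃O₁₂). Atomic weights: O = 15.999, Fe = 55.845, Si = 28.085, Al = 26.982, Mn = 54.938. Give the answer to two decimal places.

16.94 wt%

M((Mn₀.₁₇Fe₀.₈₃)₃Al₂Si₃O₁₂) = 497.279 g/mol.
Si contributes 3 × 28.085 = 84.255 g per mole.
84.255/497.279 = 0.1694 → 16.94%.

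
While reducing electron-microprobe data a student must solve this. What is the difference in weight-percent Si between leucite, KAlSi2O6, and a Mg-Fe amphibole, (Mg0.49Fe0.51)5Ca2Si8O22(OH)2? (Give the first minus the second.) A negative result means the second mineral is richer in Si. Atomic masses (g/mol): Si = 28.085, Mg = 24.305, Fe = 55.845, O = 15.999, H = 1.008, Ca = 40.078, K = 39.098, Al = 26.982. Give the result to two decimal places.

0.57 percentage points

Si in KAlSi2O6: molar mass 218.244 g/mol; 2×28.085 = 56.170 g → 25.74 wt%.
Si in (Mg0.49Fe0.51)5Ca2Si8O22(OH)2: molar mass 892.780 g/mol; 8×28.085 = 224.680 g → 25.17 wt%.
Difference = 25.74 − 25.17 = 0.57 percentage points.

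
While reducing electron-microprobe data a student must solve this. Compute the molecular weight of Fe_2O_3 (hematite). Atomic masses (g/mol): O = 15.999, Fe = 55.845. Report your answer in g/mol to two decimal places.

159.69 g/mol

Fe: 2 × 55.845 = 111.6900
O: 3 × 15.999 = 47.9970
Summing the contributions gives the formula mass.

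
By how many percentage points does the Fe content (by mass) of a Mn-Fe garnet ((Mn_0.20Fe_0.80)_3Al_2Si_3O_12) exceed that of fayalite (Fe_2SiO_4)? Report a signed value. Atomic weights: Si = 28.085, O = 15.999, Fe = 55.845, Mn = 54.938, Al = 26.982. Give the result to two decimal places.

-27.85 percentage points

First mineral: 134.028 g Fe in 497.198 g formula = 26.96 wt% Fe.
Second mineral: 111.690 g Fe in 203.771 g formula = 54.81 wt% Fe.
26.96% − 54.81% gives a difference of -27.85 percentage points.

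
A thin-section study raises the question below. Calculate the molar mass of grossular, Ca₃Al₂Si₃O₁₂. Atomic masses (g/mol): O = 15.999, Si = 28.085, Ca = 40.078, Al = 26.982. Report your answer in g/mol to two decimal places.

450.44 g/mol

M = 3*40.078 + 2*26.982 + 3*28.085 + 12*15.999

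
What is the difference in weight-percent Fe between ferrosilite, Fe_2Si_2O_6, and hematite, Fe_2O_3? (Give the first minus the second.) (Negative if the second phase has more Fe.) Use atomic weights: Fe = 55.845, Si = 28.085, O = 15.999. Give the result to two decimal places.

M(Fe_2Si_2O_6) = 263.854 g/mol, so wt% Fe = 111.690/263.854 × 100 = 42.33%.
M(Fe_2O_3) = 159.687 g/mol, so wt% Fe = 111.690/159.687 × 100 = 69.94%.
42.33 − 69.94 = -27.61 pp.

-27.61 percentage points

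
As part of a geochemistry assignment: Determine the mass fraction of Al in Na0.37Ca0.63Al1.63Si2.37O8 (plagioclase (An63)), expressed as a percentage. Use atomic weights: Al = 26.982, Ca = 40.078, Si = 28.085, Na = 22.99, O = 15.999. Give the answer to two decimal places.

Formula mass = 0.37·22.99 + 0.63·40.078 + 1.63·26.982 + 2.37·28.085 + 8·15.999 = 272.290 g/mol, of which 43.981 g is Al.
So Al makes up 43.981/272.290 = 0.1615 of the mass, i.e. 16.15%.

16.15 weight percent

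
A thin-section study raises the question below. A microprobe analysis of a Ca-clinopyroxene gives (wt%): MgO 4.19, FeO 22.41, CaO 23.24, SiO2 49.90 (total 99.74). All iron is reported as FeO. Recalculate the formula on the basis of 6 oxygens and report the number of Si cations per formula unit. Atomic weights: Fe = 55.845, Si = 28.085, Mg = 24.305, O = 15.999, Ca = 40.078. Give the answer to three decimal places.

MgO: 4.19/40.304 = 0.10396 mol → 0.10396 mol Mg, 0.10396 mol O.
FeO: 22.41/71.844 = 0.31193 mol → 0.31193 mol Fe, 0.31193 mol O.
CaO: 23.24/56.077 = 0.41443 mol → 0.41443 mol Ca, 0.41443 mol O.
SiO2: 49.90/60.083 = 0.83052 mol → 0.83052 mol Si, 1.66104 mol O.
Total oxygen = 2.49136 mol. Normalization factor = 6/2.49136 = 2.40832.
Si per 6 O = 0.83052 × 2.40832 = 2.000.

2.000 Si apfu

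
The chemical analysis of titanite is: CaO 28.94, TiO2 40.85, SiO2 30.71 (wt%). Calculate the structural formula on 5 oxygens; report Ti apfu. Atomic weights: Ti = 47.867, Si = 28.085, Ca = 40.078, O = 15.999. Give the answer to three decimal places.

CaO: 28.94/56.077 = 0.51608 mol → 0.51608 mol Ca, 0.51608 mol O.
TiO2: 40.85/79.865 = 0.51149 mol → 0.51149 mol Ti, 1.02298 mol O.
SiO2: 30.71/60.083 = 0.51113 mol → 0.51113 mol Si, 1.02226 mol O.
Total oxygen = 2.56132 mol. Normalization factor = 5/2.56132 = 1.95212.
Ti per 5 O = 0.51149 × 1.95212 = 0.998.

0.998 Ti apfu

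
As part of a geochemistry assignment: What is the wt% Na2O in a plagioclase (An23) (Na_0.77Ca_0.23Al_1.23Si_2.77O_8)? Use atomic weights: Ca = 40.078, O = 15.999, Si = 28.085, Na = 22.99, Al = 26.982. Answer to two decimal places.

Formula mass = 265.896 g/mol.
0.77 Na → 0.3850 mol Na2O per formula unit; M(Na2O) = 61.979, so Na2O mass = 23.862 g.
23.862/265.896 × 100 = 8.97 wt%.

8.97 wt%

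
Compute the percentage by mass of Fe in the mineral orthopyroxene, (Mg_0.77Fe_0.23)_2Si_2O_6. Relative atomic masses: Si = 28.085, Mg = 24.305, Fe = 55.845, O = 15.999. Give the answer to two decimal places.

11.93 mass %

Formula mass = 1.54·24.305 + 0.46·55.845 + 2·28.085 + 6·15.999 = 215.282 g/mol, of which 25.689 g is Fe.
So Fe makes up 25.689/215.282 = 0.1193 of the mass, i.e. 11.93%.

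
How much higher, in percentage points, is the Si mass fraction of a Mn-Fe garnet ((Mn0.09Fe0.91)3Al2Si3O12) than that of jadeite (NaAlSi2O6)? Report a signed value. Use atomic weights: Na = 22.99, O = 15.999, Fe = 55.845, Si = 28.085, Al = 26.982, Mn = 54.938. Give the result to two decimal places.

M((Mn0.09Fe0.91)3Al2Si3O12) = 497.497 g/mol, so wt% Si = 84.255/497.497 × 100 = 16.94%.
M(NaAlSi2O6) = 202.136 g/mol, so wt% Si = 56.170/202.136 × 100 = 27.79%.
16.94 − 27.79 = -10.85 pp.

-10.85 percentage points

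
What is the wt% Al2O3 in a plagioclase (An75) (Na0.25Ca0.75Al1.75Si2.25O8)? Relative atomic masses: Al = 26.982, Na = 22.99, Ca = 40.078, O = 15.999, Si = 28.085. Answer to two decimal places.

M(Na0.25Ca0.75Al1.75Si2.25O8) = 274.208 g/mol; M(Al2O3) = 101.961 g/mol.
Moles Al2O3 per formula unit = 1.75 Al ÷ 2 = 0.8750.
Al2O3 fraction = (0.8750 × 101.961) / 274.208 = 89.216/274.208 = 0.3254.

32.54 wt%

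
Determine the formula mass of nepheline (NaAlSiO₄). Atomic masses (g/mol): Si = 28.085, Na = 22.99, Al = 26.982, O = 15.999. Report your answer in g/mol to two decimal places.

M = 1*22.99 + 1*26.982 + 1*28.085 + 4*15.999

142.05 g/mol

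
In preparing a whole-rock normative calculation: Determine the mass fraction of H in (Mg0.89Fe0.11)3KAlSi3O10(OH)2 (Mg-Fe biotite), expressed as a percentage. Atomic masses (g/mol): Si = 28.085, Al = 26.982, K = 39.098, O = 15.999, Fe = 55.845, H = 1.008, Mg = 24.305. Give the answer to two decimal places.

0.47 wt%

Formula mass = 2.67*24.305 + 0.33*55.845 + 1*39.098 + 1*26.982 + 3*28.085 + 12*15.999 + 2*1.008 = 427.662 g/mol, of which 2.016 g is H.
So H makes up 2.016/427.662 = 0.0047 of the mass, i.e. 0.47%.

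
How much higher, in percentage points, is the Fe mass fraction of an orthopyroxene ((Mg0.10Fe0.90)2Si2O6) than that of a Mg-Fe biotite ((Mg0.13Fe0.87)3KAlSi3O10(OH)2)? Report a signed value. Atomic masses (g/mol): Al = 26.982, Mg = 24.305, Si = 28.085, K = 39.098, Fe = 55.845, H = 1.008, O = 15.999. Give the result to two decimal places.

9.85 percentage points

M((Mg0.10Fe0.90)2Si2O6) = 257.546 g/mol, so wt% Fe = 100.521/257.546 × 100 = 39.03%.
M((Mg0.13Fe0.87)3KAlSi3O10(OH)2) = 499.573 g/mol, so wt% Fe = 145.755/499.573 × 100 = 29.18%.
39.03 − 29.18 = 9.85 pp.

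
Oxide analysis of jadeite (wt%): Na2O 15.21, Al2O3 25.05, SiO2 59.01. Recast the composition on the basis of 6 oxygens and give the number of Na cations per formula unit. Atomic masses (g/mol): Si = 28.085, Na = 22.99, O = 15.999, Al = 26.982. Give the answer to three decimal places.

0.999 Na apfu

15.21 wt% Na2O ÷ 61.979 g/mol = 0.24541 mol, giving 0.49082 Na and 0.24541 O.
25.05 wt% Al2O3 ÷ 101.961 g/mol = 0.24568 mol, giving 0.49136 Al and 0.73704 O.
59.01 wt% SiO2 ÷ 60.083 g/mol = 0.98214 mol, giving 0.98214 Si and 1.96428 O.
Oxygen sums to 2.94673; scaling by 6/2.94673 = 2.03616 puts the formula on 6 O.
Na: 0.49082 × 2.03616 = 0.999 atoms per formula unit.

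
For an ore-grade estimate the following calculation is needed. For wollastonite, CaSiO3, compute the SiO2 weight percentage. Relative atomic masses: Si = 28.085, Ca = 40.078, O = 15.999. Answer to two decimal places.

51.72 wt%

Formula mass = 116.160 g/mol.
1 Si → 1.0000 mol SiO2 per formula unit; M(SiO2) = 60.083, so SiO2 mass = 60.083 g.
60.083/116.160 × 100 = 51.72 wt%.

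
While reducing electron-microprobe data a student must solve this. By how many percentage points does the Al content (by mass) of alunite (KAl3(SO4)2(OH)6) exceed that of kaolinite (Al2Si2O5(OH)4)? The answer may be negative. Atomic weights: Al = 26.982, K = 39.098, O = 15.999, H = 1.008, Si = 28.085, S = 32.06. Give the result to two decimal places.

-1.36 percentage points

M(KAl3(SO4)2(OH)6) = 414.198 g/mol, so wt% Al = 80.946/414.198 × 100 = 19.54%.
M(Al2Si2O5(OH)4) = 258.157 g/mol, so wt% Al = 53.964/258.157 × 100 = 20.90%.
19.54 − 20.90 = -1.36 pp.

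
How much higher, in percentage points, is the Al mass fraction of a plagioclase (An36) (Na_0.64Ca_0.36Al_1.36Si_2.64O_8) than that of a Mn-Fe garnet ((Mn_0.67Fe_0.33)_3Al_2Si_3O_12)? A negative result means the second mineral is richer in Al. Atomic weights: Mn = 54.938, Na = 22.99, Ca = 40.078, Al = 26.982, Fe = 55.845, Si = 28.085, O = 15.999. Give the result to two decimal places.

First mineral: 36.696 g Al in 267.974 g formula = 13.69 wt% Al.
Second mineral: 53.964 g Al in 495.919 g formula = 10.88 wt% Al.
13.69% − 10.88% gives a difference of 2.81 percentage points.

2.81 percentage points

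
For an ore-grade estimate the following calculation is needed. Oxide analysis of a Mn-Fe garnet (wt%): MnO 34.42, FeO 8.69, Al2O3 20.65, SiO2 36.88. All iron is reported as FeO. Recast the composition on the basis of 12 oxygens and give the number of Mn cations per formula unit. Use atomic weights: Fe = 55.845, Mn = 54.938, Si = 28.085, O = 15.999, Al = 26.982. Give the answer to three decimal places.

2.385 Mn apfu

MnO (M=70.937): mol = 0.48522; Mn = 0.48522, O = 0.48522.
FeO (M=71.844): mol = 0.12096; Fe = 0.12096, O = 0.12096.
Al2O3 (M=101.961): mol = 0.20253; Al = 0.40506, O = 0.60759.
SiO2 (M=60.083): mol = 0.61382; Si = 0.61382, O = 1.22764.
ΣO = 2.44141; factor = 12/ΣO = 4.91519.
Mn apfu = 0.48522 × 4.91519 = 2.385.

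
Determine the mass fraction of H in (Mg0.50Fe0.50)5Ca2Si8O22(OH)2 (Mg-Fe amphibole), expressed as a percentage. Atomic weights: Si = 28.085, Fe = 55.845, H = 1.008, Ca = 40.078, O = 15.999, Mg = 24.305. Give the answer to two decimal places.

0.23 mass %

Molar mass of (Mg0.50Fe0.50)5Ca2Si8O22(OH)2: 2.50×24.305 + 2.50×55.845 + 2×40.078 + 8×28.085 + 24×15.999 + 2×1.008 = 891.203 g/mol.
Mass of H per formula unit: 2 × 1.008 = 2.016 g.
Weight fraction H = 2.016 / 891.203 = 0.0023.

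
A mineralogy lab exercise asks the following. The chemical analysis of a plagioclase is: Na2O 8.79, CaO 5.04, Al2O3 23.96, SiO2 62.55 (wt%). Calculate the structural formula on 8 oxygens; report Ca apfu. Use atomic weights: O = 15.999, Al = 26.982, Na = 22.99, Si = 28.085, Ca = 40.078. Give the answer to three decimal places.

0.238 Ca apfu

Na2O: 8.79/61.979 = 0.14182 mol → 0.28364 mol Na, 0.14182 mol O.
CaO: 5.04/56.077 = 0.08988 mol → 0.08988 mol Ca, 0.08988 mol O.
Al2O3: 23.96/101.961 = 0.23499 mol → 0.46998 mol Al, 0.70497 mol O.
SiO2: 62.55/60.083 = 1.04106 mol → 1.04106 mol Si, 2.08212 mol O.
Total oxygen = 3.01879 mol. Normalization factor = 8/3.01879 = 2.65007.
Ca per 8 O = 0.08988 × 2.65007 = 0.238.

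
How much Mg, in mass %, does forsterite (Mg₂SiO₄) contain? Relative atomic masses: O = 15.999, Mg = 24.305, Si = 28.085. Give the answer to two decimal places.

34.55 mass %

Formula mass = 2·24.305 + 1·28.085 + 4·15.999 = 140.691 g/mol, of which 48.610 g is Mg.
So Mg makes up 48.610/140.691 = 0.3455 of the mass, i.e. 34.55%.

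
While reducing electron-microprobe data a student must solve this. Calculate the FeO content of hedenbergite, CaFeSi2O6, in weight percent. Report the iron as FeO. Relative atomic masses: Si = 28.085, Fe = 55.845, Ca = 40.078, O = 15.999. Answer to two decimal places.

Molar mass of CaFeSi2O6 = 1×40.078 + 1×55.845 + 2×28.085 + 6×15.999 = 248.087 g/mol.
Each formula unit contains 1 Fe, equivalent to 1/1 = 1.0000 mol FeO.
M(FeO) = 1×55.845 + 1×15.999 = 71.844 g/mol.
Mass of FeO per formula unit = 1.0000 × 71.844 = 71.844 g.
FeO wt% = 71.844 / 248.087 × 100 = 28.96%.

28.96 wt%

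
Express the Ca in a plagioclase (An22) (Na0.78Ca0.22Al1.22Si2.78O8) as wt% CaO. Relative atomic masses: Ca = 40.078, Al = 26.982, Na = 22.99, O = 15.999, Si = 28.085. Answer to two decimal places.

4.64 wt%

M(Na0.78Ca0.22Al1.22Si2.78O8) = 265.736 g/mol; M(CaO) = 56.077 g/mol.
Moles CaO per formula unit = 0.22 Ca ÷ 1 = 0.2200.
CaO fraction = (0.2200 × 56.077) / 265.736 = 12.337/265.736 = 0.0464.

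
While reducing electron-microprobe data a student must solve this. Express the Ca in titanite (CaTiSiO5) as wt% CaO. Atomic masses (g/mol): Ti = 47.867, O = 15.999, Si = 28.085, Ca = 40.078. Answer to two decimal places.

Molar mass of CaTiSiO5 = 1×40.078 + 1×47.867 + 1×28.085 + 5×15.999 = 196.025 g/mol.
Each formula unit contains 1 Ca, equivalent to 1/1 = 1.0000 mol CaO.
M(CaO) = 1×40.078 + 1×15.999 = 56.077 g/mol.
Mass of CaO per formula unit = 1.0000 × 56.077 = 56.077 g.
CaO wt% = 56.077 / 196.025 × 100 = 28.61%.

28.61 wt%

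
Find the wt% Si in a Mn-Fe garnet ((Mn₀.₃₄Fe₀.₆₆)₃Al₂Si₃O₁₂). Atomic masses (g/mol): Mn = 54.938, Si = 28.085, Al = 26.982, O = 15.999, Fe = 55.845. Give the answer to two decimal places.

Molar mass of (Mn₀.₃₄Fe₀.₆₆)₃Al₂Si₃O₁₂: 1.02·54.938 + 1.98·55.845 + 2·26.982 + 3·28.085 + 12·15.999 = 496.817 g/mol.
Mass of Si per formula unit: 3 × 28.085 = 84.255 g.
Weight fraction Si = 84.255 / 496.817 = 0.1696.

16.96 weight percent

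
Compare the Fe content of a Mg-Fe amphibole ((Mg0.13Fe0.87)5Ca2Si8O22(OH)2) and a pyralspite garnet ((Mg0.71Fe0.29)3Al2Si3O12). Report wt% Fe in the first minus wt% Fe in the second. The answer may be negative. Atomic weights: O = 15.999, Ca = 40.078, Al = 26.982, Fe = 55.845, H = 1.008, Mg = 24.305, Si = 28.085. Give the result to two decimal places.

14.30 percentage points

M((Mg0.13Fe0.87)5Ca2Si8O22(OH)2) = 949.552 g/mol, so wt% Fe = 242.926/949.552 × 100 = 25.58%.
M((Mg0.71Fe0.29)3Al2Si3O12) = 430.562 g/mol, so wt% Fe = 48.585/430.562 × 100 = 11.28%.
25.58 − 11.28 = 14.30 pp.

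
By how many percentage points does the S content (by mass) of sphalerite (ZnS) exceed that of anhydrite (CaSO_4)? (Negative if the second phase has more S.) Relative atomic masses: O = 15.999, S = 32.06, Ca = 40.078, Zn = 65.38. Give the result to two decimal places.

M(ZnS) = 97.440 g/mol, so wt% S = 32.060/97.440 × 100 = 32.90%.
M(CaSO_4) = 136.134 g/mol, so wt% S = 32.060/136.134 × 100 = 23.55%.
32.90 − 23.55 = 9.35 pp.

9.35 percentage points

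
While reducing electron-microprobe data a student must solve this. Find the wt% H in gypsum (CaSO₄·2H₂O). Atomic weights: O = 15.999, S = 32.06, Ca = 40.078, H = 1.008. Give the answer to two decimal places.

2.34 mass %

Molar mass of CaSO₄·2H₂O: 1×40.078 + 1×32.06 + 6×15.999 + 4×1.008 = 172.164 g/mol.
Mass of H per formula unit: 4 × 1.008 = 4.032 g.
Weight fraction H = 4.032 / 172.164 = 0.0234.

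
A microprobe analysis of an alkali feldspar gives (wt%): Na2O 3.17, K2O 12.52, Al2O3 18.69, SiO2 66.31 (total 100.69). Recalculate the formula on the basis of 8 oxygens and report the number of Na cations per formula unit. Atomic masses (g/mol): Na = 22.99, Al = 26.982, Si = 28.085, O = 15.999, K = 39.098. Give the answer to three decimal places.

Na2O (M=61.979): mol = 0.05115; Na = 0.10230, O = 0.05115.
K2O (M=94.195): mol = 0.13292; K = 0.26584, O = 0.13292.
Al2O3 (M=101.961): mol = 0.18331; Al = 0.36662, O = 0.54993.
SiO2 (M=60.083): mol = 1.10364; Si = 1.10364, O = 2.20728.
ΣO = 2.94128; factor = 8/ΣO = 2.71990.
Na apfu = 0.10230 × 2.71990 = 0.278.

0.278 Na apfu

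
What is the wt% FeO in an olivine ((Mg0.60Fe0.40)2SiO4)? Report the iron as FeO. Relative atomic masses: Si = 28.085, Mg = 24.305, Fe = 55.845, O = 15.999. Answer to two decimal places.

Formula mass = 165.923 g/mol.
0.80 Fe → 0.8000 mol FeO per formula unit; M(FeO) = 71.844, so FeO mass = 57.475 g.
57.475/165.923 × 100 = 34.64 wt%.

34.64 wt%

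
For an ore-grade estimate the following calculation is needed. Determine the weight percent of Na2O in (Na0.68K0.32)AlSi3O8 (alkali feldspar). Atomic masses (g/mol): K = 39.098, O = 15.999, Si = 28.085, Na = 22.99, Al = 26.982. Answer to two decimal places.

M((Na0.68K0.32)AlSi3O8) = 267.374 g/mol; M(Na2O) = 61.979 g/mol.
Moles Na2O per formula unit = 0.68 Na ÷ 2 = 0.3400.
Na2O fraction = (0.3400 × 61.979) / 267.374 = 21.073/267.374 = 0.0788.

7.88 wt%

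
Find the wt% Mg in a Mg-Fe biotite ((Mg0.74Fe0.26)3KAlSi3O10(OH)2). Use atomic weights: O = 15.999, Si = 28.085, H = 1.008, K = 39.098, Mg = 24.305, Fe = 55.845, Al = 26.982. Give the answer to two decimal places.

Formula mass = 2.22*24.305 + 0.78*55.845 + 1*39.098 + 1*26.982 + 3*28.085 + 12*15.999 + 2*1.008 = 441.855 g/mol, of which 53.957 g is Mg.
So Mg makes up 53.957/441.855 = 0.1221 of the mass, i.e. 12.21%.

12.21 weight percent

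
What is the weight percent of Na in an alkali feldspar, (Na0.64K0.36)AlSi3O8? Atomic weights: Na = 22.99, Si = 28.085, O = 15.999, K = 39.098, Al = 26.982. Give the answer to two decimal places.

Formula mass = 0.64×22.99 + 0.36×39.098 + 1×26.982 + 3×28.085 + 8×15.999 = 268.018 g/mol, of which 14.714 g is Na.
So Na makes up 14.714/268.018 = 0.0549 of the mass, i.e. 5.49%.

5.49 mass %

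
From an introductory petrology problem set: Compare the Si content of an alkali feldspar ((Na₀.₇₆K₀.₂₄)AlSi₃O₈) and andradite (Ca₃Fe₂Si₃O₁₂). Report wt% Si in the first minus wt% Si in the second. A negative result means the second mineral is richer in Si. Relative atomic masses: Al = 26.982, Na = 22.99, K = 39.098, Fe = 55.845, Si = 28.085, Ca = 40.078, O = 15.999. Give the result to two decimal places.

15.08 percentage points

Si in (Na₀.₇₆K₀.₂₄)AlSi₃O₈: molar mass 266.085 g/mol; 3×28.085 = 84.255 g → 31.66 wt%.
Si in Ca₃Fe₂Si₃O₁₂: molar mass 508.167 g/mol; 3×28.085 = 84.255 g → 16.58 wt%.
Difference = 31.66 − 16.58 = 15.08 percentage points.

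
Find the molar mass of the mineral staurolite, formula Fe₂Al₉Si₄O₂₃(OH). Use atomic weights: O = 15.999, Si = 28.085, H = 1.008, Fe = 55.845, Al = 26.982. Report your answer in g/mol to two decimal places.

Fe: 2 × 55.845 = 111.6900
Al: 9 × 26.982 = 242.8380
Si: 4 × 28.085 = 112.3400
O: 24 × 15.999 = 383.9760
H: 1 × 1.008 = 1.0080
Summing the contributions gives the formula mass.

851.85 g/mol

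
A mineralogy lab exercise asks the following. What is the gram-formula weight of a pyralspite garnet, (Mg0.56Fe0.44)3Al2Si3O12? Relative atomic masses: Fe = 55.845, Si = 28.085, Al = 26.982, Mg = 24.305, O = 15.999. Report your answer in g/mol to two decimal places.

444.75 g/mol

The formula mass is the sum 1.68·24.305 + 1.32·55.845 + 2·26.982 + 3·28.085 + 12·15.999.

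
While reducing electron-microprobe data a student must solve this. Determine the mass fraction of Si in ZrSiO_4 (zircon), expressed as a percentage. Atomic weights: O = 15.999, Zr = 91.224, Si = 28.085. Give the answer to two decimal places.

15.32 weight percent

Formula mass = 1×91.224 + 1×28.085 + 4×15.999 = 183.305 g/mol, of which 28.085 g is Si.
So Si makes up 28.085/183.305 = 0.1532 of the mass, i.e. 15.32%.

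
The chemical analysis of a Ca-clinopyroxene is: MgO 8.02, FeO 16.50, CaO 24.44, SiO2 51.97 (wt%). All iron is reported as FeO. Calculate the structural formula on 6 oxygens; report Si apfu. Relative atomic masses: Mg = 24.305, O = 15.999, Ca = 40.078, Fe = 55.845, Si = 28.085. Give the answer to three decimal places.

2.000 Si apfu

MgO: 8.02/40.304 = 0.19899 mol → 0.19899 mol Mg, 0.19899 mol O.
FeO: 16.50/71.844 = 0.22966 mol → 0.22966 mol Fe, 0.22966 mol O.
CaO: 24.44/56.077 = 0.43583 mol → 0.43583 mol Ca, 0.43583 mol O.
SiO2: 51.97/60.083 = 0.86497 mol → 0.86497 mol Si, 1.72994 mol O.
Total oxygen = 2.59442 mol. Normalization factor = 6/2.59442 = 2.31266.
Si per 6 O = 0.86497 × 2.31266 = 2.000.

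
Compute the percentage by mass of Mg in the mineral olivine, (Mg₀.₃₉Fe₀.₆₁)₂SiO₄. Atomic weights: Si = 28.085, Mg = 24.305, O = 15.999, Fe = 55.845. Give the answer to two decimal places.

10.58 weight percent

Molar mass of (Mg₀.₃₉Fe₀.₆₁)₂SiO₄: 0.78*24.305 + 1.22*55.845 + 1*28.085 + 4*15.999 = 179.170 g/mol.
Mass of Mg per formula unit: 0.78 × 24.305 = 18.958 g.
Weight fraction Mg = 18.958 / 179.170 = 0.1058.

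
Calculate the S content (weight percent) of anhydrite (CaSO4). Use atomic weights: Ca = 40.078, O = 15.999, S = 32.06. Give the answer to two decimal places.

Molar mass of CaSO4: 1·40.078 + 1·32.06 + 4·15.999 = 136.134 g/mol.
Mass of S per formula unit: 1 × 32.06 = 32.060 g.
Weight fraction S = 32.060 / 136.134 = 0.2355.

23.55 weight percent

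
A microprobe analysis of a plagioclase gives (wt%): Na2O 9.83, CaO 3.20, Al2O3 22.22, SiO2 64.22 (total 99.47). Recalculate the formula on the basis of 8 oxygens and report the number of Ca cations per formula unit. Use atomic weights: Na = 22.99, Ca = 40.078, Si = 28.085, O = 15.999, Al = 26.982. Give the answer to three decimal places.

9.83 wt% Na2O ÷ 61.979 g/mol = 0.15860 mol, giving 0.31720 Na and 0.15860 O.
3.20 wt% CaO ÷ 56.077 g/mol = 0.05706 mol, giving 0.05706 Ca and 0.05706 O.
22.22 wt% Al2O3 ÷ 101.961 g/mol = 0.21793 mol, giving 0.43586 Al and 0.65379 O.
64.22 wt% SiO2 ÷ 60.083 g/mol = 1.06885 mol, giving 1.06885 Si and 2.13770 O.
Oxygen sums to 3.00715; scaling by 8/3.00715 = 2.66033 puts the formula on 8 O.
Ca: 0.05706 × 2.66033 = 0.152 atoms per formula unit.

0.152 Ca apfu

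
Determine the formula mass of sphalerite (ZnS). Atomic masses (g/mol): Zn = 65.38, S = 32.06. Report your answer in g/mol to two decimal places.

97.44 g/mol

Zn: 1 × 65.38 = 65.3800
S: 1 × 32.06 = 32.0600
Summing the contributions gives the formula mass.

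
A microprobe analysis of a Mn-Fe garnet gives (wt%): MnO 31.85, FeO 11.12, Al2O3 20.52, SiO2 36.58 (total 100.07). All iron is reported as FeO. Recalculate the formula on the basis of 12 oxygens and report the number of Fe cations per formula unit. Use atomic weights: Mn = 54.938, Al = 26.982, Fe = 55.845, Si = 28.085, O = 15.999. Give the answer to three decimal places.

0.766 Fe apfu

MnO: 31.85/70.937 = 0.44899 mol → 0.44899 mol Mn, 0.44899 mol O.
FeO: 11.12/71.844 = 0.15478 mol → 0.15478 mol Fe, 0.15478 mol O.
Al2O3: 20.52/101.961 = 0.20125 mol → 0.40250 mol Al, 0.60375 mol O.
SiO2: 36.58/60.083 = 0.60882 mol → 0.60882 mol Si, 1.21764 mol O.
Total oxygen = 2.42516 mol. Normalization factor = 12/2.42516 = 4.94813.
Fe per 12 O = 0.15478 × 4.94813 = 0.766.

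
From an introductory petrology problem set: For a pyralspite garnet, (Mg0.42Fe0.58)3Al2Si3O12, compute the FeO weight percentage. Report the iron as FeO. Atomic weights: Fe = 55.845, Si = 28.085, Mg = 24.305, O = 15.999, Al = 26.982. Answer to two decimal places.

Formula mass = 458.002 g/mol.
1.74 Fe → 1.7400 mol FeO per formula unit; M(FeO) = 71.844, so FeO mass = 125.009 g.
125.009/458.002 × 100 = 27.29 wt%.

27.29 wt%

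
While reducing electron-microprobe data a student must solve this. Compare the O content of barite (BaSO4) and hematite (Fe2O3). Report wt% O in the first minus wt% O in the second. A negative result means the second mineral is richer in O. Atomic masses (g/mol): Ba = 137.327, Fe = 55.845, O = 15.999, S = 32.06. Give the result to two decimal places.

O in BaSO4: molar mass 233.383 g/mol; 4×15.999 = 63.996 g → 27.42 wt%.
O in Fe2O3: molar mass 159.687 g/mol; 3×15.999 = 47.997 g → 30.06 wt%.
Difference = 27.42 − 30.06 = -2.64 percentage points.

-2.64 percentage points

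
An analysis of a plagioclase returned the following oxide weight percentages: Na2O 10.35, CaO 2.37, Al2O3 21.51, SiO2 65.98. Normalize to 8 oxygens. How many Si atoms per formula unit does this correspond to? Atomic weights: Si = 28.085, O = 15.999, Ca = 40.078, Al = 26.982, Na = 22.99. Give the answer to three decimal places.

2.891 Si apfu

Na2O: 10.35/61.979 = 0.16699 mol → 0.33398 mol Na, 0.16699 mol O.
CaO: 2.37/56.077 = 0.04226 mol → 0.04226 mol Ca, 0.04226 mol O.
Al2O3: 21.51/101.961 = 0.21096 mol → 0.42192 mol Al, 0.63288 mol O.
SiO2: 65.98/60.083 = 1.09815 mol → 1.09815 mol Si, 2.19630 mol O.
Total oxygen = 3.03843 mol. Normalization factor = 8/3.03843 = 2.63294.
Si per 8 O = 1.09815 × 2.63294 = 2.891.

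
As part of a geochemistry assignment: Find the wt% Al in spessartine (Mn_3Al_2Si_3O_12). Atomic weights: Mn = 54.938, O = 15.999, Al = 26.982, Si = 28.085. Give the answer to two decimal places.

10.90 weight percent

Molar mass of Mn_3Al_2Si_3O_12: 3*54.938 + 2*26.982 + 3*28.085 + 12*15.999 = 495.021 g/mol.
Mass of Al per formula unit: 2 × 26.982 = 53.964 g.
Weight fraction Al = 53.964 / 495.021 = 0.1090.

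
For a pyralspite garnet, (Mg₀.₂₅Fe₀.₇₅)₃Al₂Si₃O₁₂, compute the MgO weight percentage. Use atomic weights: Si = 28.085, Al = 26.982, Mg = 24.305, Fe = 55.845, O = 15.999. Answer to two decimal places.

6.38 wt%

M((Mg₀.₂₅Fe₀.₇₅)₃Al₂Si₃O₁₂) = 474.087 g/mol; M(MgO) = 40.304 g/mol.
Moles MgO per formula unit = 0.75 Mg ÷ 1 = 0.7500.
MgO fraction = (0.7500 × 40.304) / 474.087 = 30.228/474.087 = 0.0638.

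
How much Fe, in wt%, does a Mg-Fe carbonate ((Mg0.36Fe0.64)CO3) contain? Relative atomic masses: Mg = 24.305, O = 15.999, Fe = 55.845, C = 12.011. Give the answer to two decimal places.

Molar mass of (Mg0.36Fe0.64)CO3: 0.36×24.305 + 0.64×55.845 + 1×12.011 + 3×15.999 = 104.499 g/mol.
Mass of Fe per formula unit: 0.64 × 55.845 = 35.741 g.
Weight fraction Fe = 35.741 / 104.499 = 0.3420.

34.20 wt%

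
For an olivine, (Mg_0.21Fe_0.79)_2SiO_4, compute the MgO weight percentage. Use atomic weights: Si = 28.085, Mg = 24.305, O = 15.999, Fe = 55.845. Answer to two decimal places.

8.88 wt%

Molar mass of (Mg_0.21Fe_0.79)_2SiO_4 = 0.42*24.305 + 1.58*55.845 + 1*28.085 + 4*15.999 = 190.524 g/mol.
Each formula unit contains 0.42 Mg, equivalent to 0.42/1 = 0.4200 mol MgO.
M(MgO) = 1×24.305 + 1×15.999 = 40.304 g/mol.
Mass of MgO per formula unit = 0.4200 × 40.304 = 16.928 g.
MgO wt% = 16.928 / 190.524 × 100 = 8.88%.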